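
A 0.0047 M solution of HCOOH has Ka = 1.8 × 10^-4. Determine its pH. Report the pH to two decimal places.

pH = 3.08

HCOOH ⇌ HCOO- + H+
Ka = [H+]²/(0.0047 − [H+]) = 1.8 × 10^-4
The 5% rule fails; solving [H+]² + Ka·[H+] − Ka·C₀ = 0 exactly:
[H+] = [−0.00018 + √(0.00018² + 3.38e-06)]/2 = 8.34 × 10^-4 M
pH = −log(8.34 × 10^-4) = 3.08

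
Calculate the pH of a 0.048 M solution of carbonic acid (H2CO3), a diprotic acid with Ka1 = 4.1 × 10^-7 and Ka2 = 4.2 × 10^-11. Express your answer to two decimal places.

pH = 3.85

Ka1 ≫ Ka2, so treat the first dissociation as the only significant source of H+.
Ka1 = x²/(0.048 − x) = 4.1 × 10^-7
x ≈ √(4.1 × 10^-7 × 0.048) = 1.40 × 10^-4 M
pH = −log(1.40 × 10^-4) = 3.85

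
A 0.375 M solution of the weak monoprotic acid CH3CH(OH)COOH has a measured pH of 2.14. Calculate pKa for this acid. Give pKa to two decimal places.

pKa = 3.85

[H+] = 10^(-2.14) = 7.24 × 10^-3 M
At equilibrium [HA] = 0.375 − 7.24 × 10^-3 = 3.68 × 10^-1 M
Ka = [H+][A-]/[HA] = (7.24 × 10^-3)² / 3.68 × 10^-1 = 1.42 × 10^-4
pKa = -log(1.42 × 10^-4) = 3.85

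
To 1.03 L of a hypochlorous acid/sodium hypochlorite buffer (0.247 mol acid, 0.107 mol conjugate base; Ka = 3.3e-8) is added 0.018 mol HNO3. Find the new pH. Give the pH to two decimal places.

pH = 7.01

Added H+ converts OCl- to HOCl: HOCl → 0.265 mol, OCl- → 0.089 mol.
pKa = −log(3.3 × 10^-8) = 7.481
pH = pKa + log(n_OCl-/n_HOCl) = 7.481 + log(0.089/0.265) = 7.481 + (-0.474)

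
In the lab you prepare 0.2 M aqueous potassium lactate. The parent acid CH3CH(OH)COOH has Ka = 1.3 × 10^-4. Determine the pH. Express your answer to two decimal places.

CH3CH(OH)COO- is the conjugate base of the weak acid CH3CH(OH)COOH.
Kb = Kw/Ka = 1.0×10^-14 / 1.3 × 10^-4 = 7.69 × 10^-11
From the ICE table, Kb = [OH-]²/(0.2 − [OH-]) = 7.69 × 10^-11.
Neglecting [OH-] in the denominator: [OH-] = √(7.69 × 10^-11 × 0.2) = 3.92 × 10^-6 M
([OH-]/C₀ = 0.002% < 5%, so the approximation holds.)
pOH = 5.41, so pH = 14.00 − pOH = 8.59

pH = 8.59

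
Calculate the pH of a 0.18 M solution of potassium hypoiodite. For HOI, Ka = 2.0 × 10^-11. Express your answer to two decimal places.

OI- is the conjugate base of the weak acid HOI.
Kb = Kw/Ka = 1.0×10^-14 / 2.0 × 10^-11 = 5.00 × 10^-4
From the ICE table, Kb = x²/(0.18 − x) = 5.00 × 10^-4.
x is not negligible relative to C₀; solve x² + 0.0005·x − 9e-05 = 0.
x = (−Kb + √(Kb² + 4·Kb·C₀))/2 = 9.24 × 10^-3 M
pOH = −log(9.24 × 10^-3) = 2.03; pH = 14.00 − 2.03 = 11.97

pH = 11.97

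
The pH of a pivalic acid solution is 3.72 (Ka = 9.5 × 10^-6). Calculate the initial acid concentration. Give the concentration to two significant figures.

[H+] = 10^(-3.72) = 1.91 × 10^-4 M = x
Ka = x²/(C₀ − x) ⇒ C₀ = x + x²/Ka
C₀ = 1.91 × 10^-4 + (1.91 × 10^-4)²/(9.5 × 10^-6) = 4.03 × 10^-3 M

C₀ = 4.0 × 10^-3 M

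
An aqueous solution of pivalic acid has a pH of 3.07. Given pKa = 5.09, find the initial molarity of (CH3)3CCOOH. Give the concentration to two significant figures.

[H+] = 10^(-3.07) = 8.51 × 10^-4 M = x
Ka = 10^(−5.09) = 8.13 × 10^-6
Ka = x²/(C₀ − x) ⇒ C₀ = x + x²/Ka
C₀ = 8.51 × 10^-4 + (8.51 × 10^-4)²/(8.13 × 10^-6) = 8.99 × 10^-2 M

C₀ = 9.0 × 10^-2 M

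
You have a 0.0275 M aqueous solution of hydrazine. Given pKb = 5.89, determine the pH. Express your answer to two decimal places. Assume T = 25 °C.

pH = 10.27

N2H4 + H2O ⇌ N2H5+ + OH-
Kb = 10^(−5.89) = 1.29 × 10^-6
Kb = x²/(0.0275 − x) = 1.29 × 10^-6
Assume x ≪ 0.0275: x ≈ √(1.29 × 10^-6 × 0.0275) = 1.88 × 10^-4 M
(x/C₀ = 0.68% < 5%, so the approximation holds.)
pOH = 3.73, so pH = 14.00 − pOH = 10.27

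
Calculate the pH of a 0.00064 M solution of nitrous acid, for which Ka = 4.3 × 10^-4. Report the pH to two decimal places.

pH = 3.45

HNO2 ⇌ NO2- + H+
Ka = [H+]²/(0.00064 − [H+]) = 4.3 × 10^-4
Here C₀/Ka ≈ 1.49, so the small-[H+] approximation fails. Use the quadratic:
[H+] = [−0.00043 + √(0.00043² + 1.1e-06)]/2 = 3.52 × 10^-4 M
pH = −log[H+] = −log(3.52 × 10^-4) = 3.45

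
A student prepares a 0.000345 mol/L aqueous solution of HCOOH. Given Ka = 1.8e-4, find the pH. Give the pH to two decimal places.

pH = 3.76

HCOOH ⇌ HCOO- + H+
Ka = x²/(0.000345 − x) = 1.8 × 10^-4
The 5% rule fails; solving x² + Ka·x − Ka·C₀ = 0 exactly:
x = (−Ka + √(Ka² + 4·Ka·C₀))/2 = 1.75 × 10^-4 M
pH = −log(1.75 × 10^-4) = 3.76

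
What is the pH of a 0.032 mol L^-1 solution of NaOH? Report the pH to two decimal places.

pH = 12.51

NaOH is a strong base; [OH-] = 0.032 M.
pOH = -log(0.032) = 1.49
pH = 14.00 - 1.49 = 12.51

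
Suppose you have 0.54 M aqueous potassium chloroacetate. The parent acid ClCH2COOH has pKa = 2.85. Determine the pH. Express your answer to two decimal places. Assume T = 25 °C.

pH = 8.29

ClCH2COO- is the conjugate base of the weak acid ClCH2COOH.
Ka = 10^(−2.85) = 1.41 × 10^-3
Kb = Kw/Ka = 1.0×10^-14 / 1.41 × 10^-3 = 7.09 × 10^-12
Kb = [OH-]²/(0.54 − [OH-]) = 7.09 × 10^-12
Assume [OH-] ≪ 0.54: [OH-] ≈ √(7.09 × 10^-12 × 0.54) = 1.96 × 10^-6 M
pOH = −log(1.96 × 10^-6) = 5.71; pH = 14.00 − 5.71 = 8.29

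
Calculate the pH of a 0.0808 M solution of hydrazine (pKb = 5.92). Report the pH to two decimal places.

N2H4 + H2O ⇌ N2H5+ + OH-
Kb = 10^(−5.92) = 1.20 × 10^-6
Kb = [OH-]²/(0.0808 − [OH-]) = 1.20 × 10^-6
Since Kb ≪ C₀, [OH-] ≈ √(Kb·C₀) = 3.11 × 10^-4 M.
Check: 0.39% ionized — well under 5%, approximation valid.
pOH = 3.51, so pH = 14.00 − pOH = 10.49

pH = 10.49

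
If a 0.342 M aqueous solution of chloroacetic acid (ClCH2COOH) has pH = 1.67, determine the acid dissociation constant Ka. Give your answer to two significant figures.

[H+] = 10^(-1.67) = 2.14 × 10^-2 M
At equilibrium [HA] = 0.342 − 2.14 × 10^-2 = 3.21 × 10^-1 M
Ka = [H+][A-]/[HA] = (2.14 × 10^-2)² / 3.21 × 10^-1 = 1.4 × 10^-3

Ka = 1.4 × 10^-3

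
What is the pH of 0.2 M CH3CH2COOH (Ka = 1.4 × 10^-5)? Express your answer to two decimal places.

pH = 2.78

CH3CH2COOH ⇌ CH3CH2COO- + H+
Ka = [H+]²/(0.2 − [H+]) = 1.4 × 10^-5
Neglecting [H+] in the denominator: [H+] = √(1.4 × 10^-5 × 0.2) = 1.67 × 10^-3 M
pH = −log[H+] = −log(1.67 × 10^-3) = 2.78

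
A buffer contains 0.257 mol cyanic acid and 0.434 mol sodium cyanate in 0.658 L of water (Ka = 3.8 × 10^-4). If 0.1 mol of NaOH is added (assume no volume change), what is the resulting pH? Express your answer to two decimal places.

After neutralization: n(HOCN) = 0.157 mol, n(OCN-) = 0.534 mol.
pKa = −log(3.8 × 10^-4) = 3.420
pH = pKa + log(n_OCN-/n_HOCN) = 3.420 + log(0.534/0.157) = 3.420 + (+0.532)

pH = 3.95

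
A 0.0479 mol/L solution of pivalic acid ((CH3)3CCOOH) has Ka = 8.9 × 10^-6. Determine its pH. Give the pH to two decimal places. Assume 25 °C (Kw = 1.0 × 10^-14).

pH = 3.19

(CH3)3CCOOH ⇌ (CH3)3CCOO- + H+
Let x = [H+] at equilibrium. Ka = x²/(0.0479 − x).
Assume x ≪ 0.0479: x ≈ √(8.9 × 10^-6 × 0.0479) = 6.53 × 10^-4 M
pH = −log(6.53 × 10^-4) = 3.19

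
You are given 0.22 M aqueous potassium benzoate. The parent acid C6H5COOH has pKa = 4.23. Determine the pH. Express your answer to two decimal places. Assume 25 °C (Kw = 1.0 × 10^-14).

C6H5COO- is the conjugate base of the weak acid C6H5COOH.
Ka = 10^(−4.23) = 5.89 × 10^-5
Kb = Kw/Ka = 1.0×10^-14 / 5.89 × 10^-5 = 1.70 × 10^-10
Let x = [OH-] at equilibrium. Kb = x²/(0.22 − x).
Since Kb ≪ C₀, x ≈ √(Kb·C₀) = 6.12 × 10^-6 M.
(x/C₀ = 0.0028% < 5%, so the approximation holds.)
pOH = 5.21, so pH = 14.00 − pOH = 8.79

pH = 8.79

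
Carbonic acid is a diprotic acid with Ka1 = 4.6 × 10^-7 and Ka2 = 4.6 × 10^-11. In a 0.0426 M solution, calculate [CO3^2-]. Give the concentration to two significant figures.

4.6 × 10^-11 M

First ionization gives [H+] ≈ [HCO3-] = 1.40 × 10^-4 M.
Second step: Ka2 = [H+][CO3^2-]/[HCO3-] ≈ [CO3^2-] (since [H+] ≈ [HCO3-]).
So [CO3^2-] ≈ Ka2.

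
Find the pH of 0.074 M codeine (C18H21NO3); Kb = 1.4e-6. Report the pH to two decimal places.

C18H21NO3 + H2O ⇌ C18H22NO3+ + OH-
Kb = [OH-]²/(0.074 − [OH-]) = 1.4 × 10^-6
Neglecting [OH-] in the denominator: [OH-] = √(1.4 × 10^-6 × 0.074) = 3.22 × 10^-4 M
Check: 0.43% ionized — well under 5%, approximation valid.
pOH = 3.49, so pH = 14.00 − pOH = 10.51

pH = 10.51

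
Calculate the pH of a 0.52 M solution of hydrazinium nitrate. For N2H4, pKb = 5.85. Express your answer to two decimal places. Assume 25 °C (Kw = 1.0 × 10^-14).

N2H5+ is the conjugate acid of the weak base N2H4.
Kb = 10^(−5.85) = 1.41 × 10^-6
Ka = Kw/Kb = 1.0×10^-14 / 1.41 × 10^-6 = 7.09 × 10^-9
From the ICE table, Ka = [H+]²/(0.52 − [H+]) = 7.09 × 10^-9.
Neglecting [H+] in the denominator: [H+] = √(7.09 × 10^-9 × 0.52) = 6.07 × 10^-5 M
([H+]/C₀ = 0.012% < 5%, so the approximation holds.)
pH = −log(6.07 × 10^-5) = 4.22

pH = 4.22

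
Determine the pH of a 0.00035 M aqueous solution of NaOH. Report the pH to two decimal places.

NaOH is a strong base; [OH-] = 0.00035 M.
pOH = -log(0.00035) = 3.46
pH = 14.00 - 3.46 = 10.54

pH = 10.54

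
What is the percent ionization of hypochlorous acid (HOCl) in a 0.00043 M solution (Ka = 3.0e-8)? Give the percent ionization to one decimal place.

HOCl ⇌ OCl- + H+; let x = [H+] at equilibrium.
x ≈ √(Ka·C₀) = √(3.0 × 10^-8 × 0.00043) = 3.59 × 10^-6 M
% ionization = x/C₀ × 100% = 3.59 × 10^-6/0.00043 × 100% = 0.8%

0.8%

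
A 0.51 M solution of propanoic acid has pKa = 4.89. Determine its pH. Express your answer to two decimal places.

pH = 2.59

CH3CH2COOH ⇌ CH3CH2COO- + H+
Ka = 10^(−4.89) = 1.29 × 10^-5
From the ICE table, Ka = [H+]²/(0.51 − [H+]) = 1.29 × 10^-5.
Assume [H+] ≪ 0.51: [H+] ≈ √(1.29 × 10^-5 × 0.51) = 2.56 × 10^-3 M
Check: 0.5% ionized — well under 5%, approximation valid.
pH = −log[H+] = −log(2.56 × 10^-3) = 2.59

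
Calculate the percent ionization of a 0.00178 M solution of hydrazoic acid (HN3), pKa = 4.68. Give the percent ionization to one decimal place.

10.3%

HN3 ⇌ N3- + H+; let x = [H+] at equilibrium.
Ka = 10^(−4.68) = 2.09 × 10^-5
Ka = x²/(C₀ − x); solving the quadratic gives x = 1.83 × 10^-4 M.
% ionization = x/C₀ × 100% = 1.83 × 10^-4/0.00178 × 100% = 10.3%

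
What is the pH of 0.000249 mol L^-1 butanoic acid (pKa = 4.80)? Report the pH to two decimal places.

pH = 4.26

CH3(CH2)2COOH ⇌ CH3(CH2)2COO- + H+
Ka = 10^(−4.80) = 1.58 × 10^-5
From the ICE table, Ka = [H+]²/(0.000249 − [H+]) = 1.58 × 10^-5.
[H+] is not negligible relative to C₀; solve [H+]² + 1.58e-05·[H+] − 3.93e-09 = 0.
[H+] = [−1.58e-05 + √(1.58e-05² + 1.57e-08)]/2 = 5.53 × 10^-5 M
pH = −log(5.53 × 10^-5) = 4.26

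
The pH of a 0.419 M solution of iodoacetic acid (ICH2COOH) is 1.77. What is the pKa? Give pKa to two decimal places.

[H+] = 10^(-1.77) = 1.70 × 10^-2 M
At equilibrium [HA] = 0.419 − 1.70 × 10^-2 = 4.02 × 10^-1 M
Ka = [H+][A-]/[HA] = (1.70 × 10^-2)² / 4.02 × 10^-1 = 7.19 × 10^-4
pKa = -log(7.19 × 10^-4) = 3.14

pKa = 3.14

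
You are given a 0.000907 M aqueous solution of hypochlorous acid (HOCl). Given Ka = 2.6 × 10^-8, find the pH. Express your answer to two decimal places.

pH = 5.31

HOCl ⇌ OCl- + H+
Ka = [H+]²/(0.000907 − [H+]) = 2.6 × 10^-8
Neglecting [H+] in the denominator: [H+] = √(2.6 × 10^-8 × 0.000907) = 4.86 × 10^-6 M
([H+]/C₀ = 0.54% < 5%, so the approximation holds.)
pH = −log[H+] = −log(4.86 × 10^-6) = 5.31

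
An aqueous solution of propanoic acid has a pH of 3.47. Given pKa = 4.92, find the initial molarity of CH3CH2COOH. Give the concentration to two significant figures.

[H+] = 10^(-3.47) = 3.39 × 10^-4 M = x
Ka = 10^(−4.92) = 1.20 × 10^-5
Ka = x²/(C₀ − x) ⇒ C₀ = x + x²/Ka
C₀ = 3.39 × 10^-4 + (3.39 × 10^-4)²/(1.20 × 10^-5) = 9.92 × 10^-3 M

C₀ = 9.9 × 10^-3 M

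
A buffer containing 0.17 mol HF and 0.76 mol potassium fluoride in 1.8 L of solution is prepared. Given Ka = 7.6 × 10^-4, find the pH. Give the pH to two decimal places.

pH = 3.77

pKa = −log(7.6 × 10^-4) = 3.119
pH = pKa + log([A⁻]/[HA]) = 3.119 + log(0.76/0.17)
pH = 3.119 + (+0.650) = 3.77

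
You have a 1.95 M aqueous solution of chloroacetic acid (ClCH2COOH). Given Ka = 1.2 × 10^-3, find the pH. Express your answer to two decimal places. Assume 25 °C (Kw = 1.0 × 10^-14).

pH = 1.32

ClCH2COOH ⇌ ClCH2COO- + H+
Ka = x²/(1.95 − x) = 1.2 × 10^-3
Neglecting x in the denominator: x = √(1.2 × 10^-3 × 1.95) = 4.84 × 10^-2 M
Check: 2.5% ionized — well under 5%, approximation valid.
pH = −log[H+] = −log(4.84 × 10^-2) = 1.32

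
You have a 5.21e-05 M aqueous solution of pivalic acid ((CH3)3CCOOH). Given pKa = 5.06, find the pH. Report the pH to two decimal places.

pH = 4.76

(CH3)3CCOOH ⇌ (CH3)3CCOO- + H+
Ka = 10^(−5.06) = 8.71 × 10^-6
From the ICE table, Ka = [H+]²/(5.21e-05 − [H+]) = 8.71 × 10^-6.
Here C₀/Ka ≈ 5.98, so the small-[H+] approximation fails. Use the quadratic:
[H+] = (−Ka + √(Ka² + 4·Ka·C₀))/2 = 1.74 × 10^-5 M
pH = −log(1.74 × 10^-5) = 4.76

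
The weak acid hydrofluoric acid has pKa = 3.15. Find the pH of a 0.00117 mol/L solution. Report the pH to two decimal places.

HF ⇌ F- + H+
Ka = 10^(−3.15) = 7.08 × 10^-4
Let x = [H+] at equilibrium. Ka = x²/(0.00117 − x).
x is not negligible relative to C₀; solve x² + 0.000708·x − 8.28e-07 = 0.
x = [−0.000708 + √(0.000708² + 3.31e-06)]/2 = 6.23 × 10^-4 M
pH = −log(6.23 × 10^-4) = 3.21

pH = 3.21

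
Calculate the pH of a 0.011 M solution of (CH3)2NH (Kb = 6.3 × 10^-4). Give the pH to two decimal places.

pH = 11.37

(CH3)2NH + H2O ⇌ (CH3)2NH2+ + OH-
From the ICE table, Kb = [OH-]²/(0.011 − [OH-]) = 6.3 × 10^-4.
The 5% rule fails; solving [OH-]² + Kb·[OH-] − Kb·C₀ = 0 exactly:
[OH-] = [−0.00063 + √(0.00063² + 2.77e-05)]/2 = 2.34 × 10^-3 M
pOH = −log(2.34 × 10^-3) = 2.63; pH = 14.00 − 2.63 = 11.37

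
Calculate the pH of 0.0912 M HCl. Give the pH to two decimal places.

pH = 1.04

HCl is a strong acid and dissociates completely, so [H+] = 0.0912 M.
pH = -log(0.0912) = 1.04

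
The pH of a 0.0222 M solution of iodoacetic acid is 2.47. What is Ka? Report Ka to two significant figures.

Ka = 6.1 × 10^-4

[H+] = 10^(-2.47) = 3.39 × 10^-3 M
At equilibrium [HA] = 0.0222 − 3.39 × 10^-3 = 1.88 × 10^-2 M
Ka = [H+][A-]/[HA] = (3.39 × 10^-3)² / 1.88 × 10^-2 = 6.1 × 10^-4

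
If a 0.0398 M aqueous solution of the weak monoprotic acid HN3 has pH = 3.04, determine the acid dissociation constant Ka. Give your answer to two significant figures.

Ka = 2.1 × 10^-5

[H+] = 10^(-3.04) = 9.12 × 10^-4 M
At equilibrium [HA] = 0.0398 − 9.12 × 10^-4 = 3.89 × 10^-2 M
Ka = [H+][A-]/[HA] = (9.12 × 10^-4)² / 3.89 × 10^-2 = 2.1 × 10^-5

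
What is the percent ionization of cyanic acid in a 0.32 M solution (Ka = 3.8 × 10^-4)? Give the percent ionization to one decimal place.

3.4%

HOCN ⇌ OCN- + H+; let x = [H+] at equilibrium.
x ≈ √(Ka·C₀) = √(3.8 × 10^-4 × 0.32) = 1.10 × 10^-2 M
Fraction ionized = 1.10 × 10^-2 / 0.32 = 0.0344 → 3.4%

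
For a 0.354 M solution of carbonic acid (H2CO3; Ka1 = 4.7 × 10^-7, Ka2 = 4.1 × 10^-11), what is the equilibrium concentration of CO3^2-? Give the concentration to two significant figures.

4.1 × 10^-11 M

First ionization gives [H+] ≈ [HCO3-] = 4.08 × 10^-4 M.
Second step: Ka2 = [H+][CO3^2-]/[HCO3-] ≈ [CO3^2-] (since [H+] ≈ [HCO3-]).
So [CO3^2-] ≈ Ka2.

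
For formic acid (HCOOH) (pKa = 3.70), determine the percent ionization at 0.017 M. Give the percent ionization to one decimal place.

HCOOH ⇌ HCOO- + H+; let x = [H+] at equilibrium.
Ka = 10^(−3.70) = 2.00 × 10^-4
Ka = x²/(C₀ − x); solving the quadratic gives x = 1.75 × 10^-3 M.
% ionization = x/C₀ × 100% = 1.75 × 10^-3/0.017 × 100% = 10.3%

10.3%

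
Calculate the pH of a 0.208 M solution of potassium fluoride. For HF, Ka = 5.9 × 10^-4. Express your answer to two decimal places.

F- is the conjugate base of the weak acid HF.
Kb = Kw/Ka = 1.0×10^-14 / 5.9 × 10^-4 = 1.69 × 10^-11
From the ICE table, Kb = [OH-]²/(0.208 − [OH-]) = 1.69 × 10^-11.
Assume [OH-] ≪ 0.208: [OH-] ≈ √(1.69 × 10^-11 × 0.208) = 1.87 × 10^-6 M
([OH-]/C₀ = 0.0009% < 5%, so the approximation holds.)
pOH = −log(1.87 × 10^-6) = 5.73; pH = 14.00 − 5.73 = 8.27

pH = 8.27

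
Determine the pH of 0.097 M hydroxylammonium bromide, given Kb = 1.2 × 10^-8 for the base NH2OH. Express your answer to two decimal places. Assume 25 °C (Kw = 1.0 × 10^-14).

pH = 3.55

NH3OH+ is the conjugate acid of the weak base NH2OH.
Ka = Kw/Kb = 1.0×10^-14 / 1.2 × 10^-8 = 8.33 × 10^-7
Let x = [H+] at equilibrium. Ka = x²/(0.097 − x).
Assume x ≪ 0.097: x ≈ √(8.33 × 10^-7 × 0.097) = 2.84 × 10^-4 M
pH = −log[H+] = −log(2.84 × 10^-4) = 3.55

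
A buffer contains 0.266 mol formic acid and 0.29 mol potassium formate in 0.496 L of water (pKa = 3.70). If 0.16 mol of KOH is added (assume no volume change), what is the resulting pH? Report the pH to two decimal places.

pH = 4.33

OH- converts HCOOH to HCOO-: HCOOH → 0.106 mol, HCOO- → 0.45 mol.
Henderson–Hasselbalch with mole ratio 0.45/0.106: pH = 3.70 + (+0.628)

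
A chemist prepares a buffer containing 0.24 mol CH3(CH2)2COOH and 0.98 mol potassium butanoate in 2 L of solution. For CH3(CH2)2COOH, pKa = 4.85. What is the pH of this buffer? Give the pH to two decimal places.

pH = pKa + log([A⁻]/[HA]) = 4.85 + log(0.98/0.24)
pH = 4.85 + (+0.611) = 5.46

pH = 5.46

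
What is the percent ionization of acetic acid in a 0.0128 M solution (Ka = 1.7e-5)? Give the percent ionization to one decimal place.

3.6%

CH3COOH ⇌ CH3COO- + H+; let x = [H+] at equilibrium.
x ≈ √(Ka·C₀) = √(1.7 × 10^-5 × 0.0128) = 4.66 × 10^-4 M
Fraction ionized = 4.66 × 10^-4 / 0.0128 = 0.0364 → 3.6%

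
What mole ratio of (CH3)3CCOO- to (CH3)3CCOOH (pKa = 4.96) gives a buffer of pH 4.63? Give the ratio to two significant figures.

pH = pKa + log(r) ⇒ log(r) = 4.63 − 4.96 = -0.33
r = [(CH3)3CCOO-]/[(CH3)3CCOOH] = 10^(-0.33) = 0.468

ratio = 0.47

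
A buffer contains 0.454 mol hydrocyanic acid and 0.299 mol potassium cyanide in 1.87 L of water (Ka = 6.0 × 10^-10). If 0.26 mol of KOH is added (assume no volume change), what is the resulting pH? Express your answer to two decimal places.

OH- converts HCN to CN-: HCN → 0.194 mol, CN- → 0.559 mol.
pKa = −log(6.0 × 10^-10) = 9.222
Henderson–Hasselbalch with mole ratio 0.559/0.194: pH = 9.222 + (+0.460)

pH = 9.68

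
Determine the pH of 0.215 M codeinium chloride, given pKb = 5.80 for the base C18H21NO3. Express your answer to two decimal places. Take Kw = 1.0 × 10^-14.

pH = 4.43

C18H22NO3+ is the conjugate acid of the weak base C18H21NO3.
Kb = 10^(−5.80) = 1.58 × 10^-6
Ka = Kw/Kb = 1.0×10^-14 / 1.58 × 10^-6 = 6.33 × 10^-9
From the ICE table, Ka = [H+]²/(0.215 − [H+]) = 6.33 × 10^-9.
Assume [H+] ≪ 0.215: [H+] ≈ √(6.33 × 10^-9 × 0.215) = 3.69 × 10^-5 M
Check: 0.017% ionized — well under 5%, approximation valid.
pH = −log[H+] = −log(3.69 × 10^-5) = 4.43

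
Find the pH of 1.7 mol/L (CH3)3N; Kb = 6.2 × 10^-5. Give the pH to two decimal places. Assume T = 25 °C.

pH = 12.01

(CH3)3N + H2O ⇌ (CH3)3NH+ + OH-
From the ICE table, Kb = [OH-]²/(1.7 − [OH-]) = 6.2 × 10^-5.
Assume [OH-] ≪ 1.7: [OH-] ≈ √(6.2 × 10^-5 × 1.7) = 1.03 × 10^-2 M
Check: 0.6% ionized — well under 5%, approximation valid.
pOH = −log(1.03 × 10^-2) = 1.99; pH = 14.00 − 1.99 = 12.01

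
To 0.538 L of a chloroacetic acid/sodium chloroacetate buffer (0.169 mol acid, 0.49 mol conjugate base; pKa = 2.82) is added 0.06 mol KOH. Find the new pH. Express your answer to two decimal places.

OH- converts ClCH2COOH to ClCH2COO-: ClCH2COOH → 0.109 mol, ClCH2COO- → 0.55 mol.
pH = pKa + log(n_ClCH2COO-/n_ClCH2COOH) = 2.82 + log(0.55/0.109) = 2.82 + (+0.703)

pH = 3.52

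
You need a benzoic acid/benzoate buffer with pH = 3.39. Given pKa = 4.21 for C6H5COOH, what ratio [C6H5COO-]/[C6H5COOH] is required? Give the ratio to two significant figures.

pH = pKa + log(r) ⇒ log(r) = 3.39 − 4.21 = -0.82
r = [C6H5COO-]/[C6H5COOH] = 10^(-0.82) = 0.151

ratio = 0.15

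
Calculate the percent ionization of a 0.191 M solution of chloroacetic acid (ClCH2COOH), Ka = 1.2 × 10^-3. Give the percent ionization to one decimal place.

ClCH2COOH ⇌ ClCH2COO- + H+; let x = [H+] at equilibrium.
Ka = x²/(C₀ − x); solving the quadratic gives x = 1.46 × 10^-2 M.
Fraction ionized = 1.46 × 10^-2 / 0.191 = 0.0764 → 7.6%

7.6%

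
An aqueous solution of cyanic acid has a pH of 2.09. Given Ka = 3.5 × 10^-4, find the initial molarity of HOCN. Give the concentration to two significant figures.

[H+] = 10^(-2.09) = 8.13 × 10^-3 M = x
Ka = x²/(C₀ − x) ⇒ C₀ = x + x²/Ka
C₀ = 8.13 × 10^-3 + (8.13 × 10^-3)²/(3.5 × 10^-4) = 1.97 × 10^-1 M

C₀ = 2.0 × 10^-1 M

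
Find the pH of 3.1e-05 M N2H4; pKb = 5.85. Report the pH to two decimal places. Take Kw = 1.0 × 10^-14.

N2H4 + H2O ⇌ N2H5+ + OH-
Kb = 10^(−5.85) = 1.41 × 10^-6
Kb = x²/(3.1e-05 − x) = 1.41 × 10^-6
Here C₀/Kb ≈ 22, so the small-x approximation fails. Use the quadratic:
x = (−Kb + √(Kb² + 4·Kb·C₀))/2 = 5.94 × 10^-6 M
pOH = −log(5.94 × 10^-6) = 5.23; pH = 14.00 − 5.23 = 8.77

pH = 8.77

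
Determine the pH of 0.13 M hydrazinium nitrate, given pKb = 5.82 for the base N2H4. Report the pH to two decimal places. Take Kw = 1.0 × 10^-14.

N2H5+ is the conjugate acid of the weak base N2H4.
Kb = 10^(−5.82) = 1.51 × 10^-6
Ka = Kw/Kb = 1.0×10^-14 / 1.51 × 10^-6 = 6.62 × 10^-9
From the ICE table, Ka = x²/(0.13 − x) = 6.62 × 10^-9.
Since Ka ≪ C₀, x ≈ √(Ka·C₀) = 2.93 × 10^-5 M.
Check: 0.023% ionized — well under 5%, approximation valid.
pH = −log(2.93 × 10^-5) = 4.53

pH = 4.53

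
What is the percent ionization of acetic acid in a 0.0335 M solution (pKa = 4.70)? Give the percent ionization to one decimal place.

CH3COOH ⇌ CH3COO- + H+; let x = [H+] at equilibrium.
Ka = 10^(−4.70) = 2.00 × 10^-5
x ≈ √(Ka·C₀) = √(2.00 × 10^-5 × 0.0335) = 8.19 × 10^-4 M
Fraction ionized = 8.19 × 10^-4 / 0.0335 = 0.0244 → 2.4%

2.4%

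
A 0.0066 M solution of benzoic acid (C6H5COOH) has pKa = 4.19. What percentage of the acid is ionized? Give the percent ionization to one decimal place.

9.4%

C6H5COOH ⇌ C6H5COO- + H+; let x = [H+] at equilibrium.
Ka = 10^(−4.19) = 6.46 × 10^-5
Ka = x²/(C₀ − x); solving the quadratic gives x = 6.21 × 10^-4 M.
% ionization = x/C₀ × 100% = 6.21 × 10^-4/0.0066 × 100% = 9.4%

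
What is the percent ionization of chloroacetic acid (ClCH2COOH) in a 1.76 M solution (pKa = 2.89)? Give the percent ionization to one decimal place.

2.7%

ClCH2COOH ⇌ ClCH2COO- + H+; let x = [H+] at equilibrium.
Ka = 10^(−2.89) = 1.29 × 10^-3
x ≈ √(Ka·C₀) = √(1.29 × 10^-3 × 1.76) = 4.76 × 10^-2 M
Fraction ionized = 4.76 × 10^-2 / 1.76 = 0.0270 → 2.7%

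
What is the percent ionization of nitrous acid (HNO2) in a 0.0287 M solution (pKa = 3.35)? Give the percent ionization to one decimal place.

HNO2 ⇌ NO2- + H+; let x = [H+] at equilibrium.
Ka = 10^(−3.35) = 4.47 × 10^-4
Solve x² + 0.000447x − 1.28e-05 = 0 → x = 3.37 × 10^-3 M
Fraction ionized = 3.37 × 10^-3 / 0.0287 = 0.1174 → 11.7%

11.7%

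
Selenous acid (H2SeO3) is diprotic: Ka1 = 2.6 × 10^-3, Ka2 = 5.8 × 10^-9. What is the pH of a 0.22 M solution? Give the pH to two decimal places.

pH = 1.64

Since Ka1 ≫ Ka2, the first ionization dominates [H+].
Ka1 = x²/(0.22 − x) = 2.6 × 10^-3
Solving the quadratic: x = (−Ka1 + √(Ka1² + 4·Ka1·C₀))/2 = 2.27 × 10^-2 M
pH = −log(2.27 × 10^-2) = 1.64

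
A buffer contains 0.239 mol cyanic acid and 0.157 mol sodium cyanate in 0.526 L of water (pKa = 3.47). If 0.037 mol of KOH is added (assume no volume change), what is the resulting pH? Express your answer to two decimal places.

pH = 3.45

OH- converts HOCN to OCN-: HOCN → 0.202 mol, OCN- → 0.194 mol.
pH = pKa + log([A⁻]/[HA]) = 3.47 + log(0.194/0.202) = 3.47 -0.018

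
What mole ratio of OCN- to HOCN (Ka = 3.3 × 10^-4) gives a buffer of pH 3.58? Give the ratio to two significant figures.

ratio = 1.3

pKa = -log(3.3 × 10^-4) = 3.481
pH = pKa + log(r) ⇒ log(r) = 3.58 − 3.481 = +0.099
r = [OCN-]/[HOCN] = 10^(+0.099) = 1.26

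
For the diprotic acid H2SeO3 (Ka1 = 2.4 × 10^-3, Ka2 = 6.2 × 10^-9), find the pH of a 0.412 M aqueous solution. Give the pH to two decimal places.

pH = 1.52

Ka1 ≫ Ka2, so treat the first dissociation as the only significant source of H+.
Ka1 = x²/(0.412 − x) = 2.4 × 10^-3
Solving the quadratic: x = (−Ka1 + √(Ka1² + 4·Ka1·C₀))/2 = 3.03 × 10^-2 M
pH = −log(3.03 × 10^-2) = 1.52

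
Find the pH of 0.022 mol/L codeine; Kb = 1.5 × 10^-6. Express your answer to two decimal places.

pH = 10.26

C18H21NO3 + H2O ⇌ C18H22NO3+ + OH-
From the ICE table, Kb = [OH-]²/(0.022 − [OH-]) = 1.5 × 10^-6.
Since Kb ≪ C₀, [OH-] ≈ √(Kb·C₀) = 1.82 × 10^-4 M.
pOH = −log(1.82 × 10^-4) = 3.74; pH = 14.00 − 3.74 = 10.26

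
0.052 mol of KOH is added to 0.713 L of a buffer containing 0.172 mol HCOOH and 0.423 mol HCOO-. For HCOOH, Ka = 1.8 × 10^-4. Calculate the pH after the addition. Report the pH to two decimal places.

OH- converts HCOOH to HCOO-: HCOOH → 0.12 mol, HCOO- → 0.475 mol.
pKa = −log(1.8 × 10^-4) = 3.745
Henderson–Hasselbalch with mole ratio 0.475/0.12: pH = 3.745 + (+0.598)

pH = 4.34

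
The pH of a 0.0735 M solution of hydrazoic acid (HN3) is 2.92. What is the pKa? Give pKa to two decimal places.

pKa = 4.70

[H+] = 10^(-2.92) = 1.20 × 10^-3 M
At equilibrium [HA] = 0.0735 − 1.20 × 10^-3 = 7.23 × 10^-2 M
Ka = [H+][A-]/[HA] = (1.20 × 10^-3)² / 7.23 × 10^-2 = 1.99 × 10^-5
pKa = -log(1.99 × 10^-5) = 4.70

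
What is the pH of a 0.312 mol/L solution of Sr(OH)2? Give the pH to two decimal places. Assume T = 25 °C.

pH = 13.80

Sr(OH)2 is a strong base (each formula unit releases 2 OH-); [OH-] = 0.624 M.
pOH = -log(0.624) = 0.20
pH = 14.00 - 0.20 = 13.80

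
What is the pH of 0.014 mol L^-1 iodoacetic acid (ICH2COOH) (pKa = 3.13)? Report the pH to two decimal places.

ICH2COOH ⇌ ICH2COO- + H+
Ka = 10^(−3.13) = 7.41 × 10^-4
From the ICE table, Ka = x²/(0.014 − x) = 7.41 × 10^-4.
Here C₀/Ka ≈ 18.9, so the small-x approximation fails. Use the quadratic:
x = [−0.000741 + √(0.000741² + 4.15e-05)]/2 = 2.87 × 10^-3 M
pH = −log[H+] = −log(2.87 × 10^-3) = 2.54

pH = 2.54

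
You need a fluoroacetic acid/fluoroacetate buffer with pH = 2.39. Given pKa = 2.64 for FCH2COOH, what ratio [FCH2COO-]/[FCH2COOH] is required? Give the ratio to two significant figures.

ratio = 0.56

pH = pKa + log(r) ⇒ log(r) = 2.39 − 2.64 = -0.25
r = [FCH2COO-]/[FCH2COOH] = 10^(-0.25) = 0.562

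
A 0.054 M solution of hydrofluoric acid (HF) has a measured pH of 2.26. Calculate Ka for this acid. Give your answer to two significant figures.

[H+] = 10^(-2.26) = 5.50 × 10^-3 M
At equilibrium [HA] = 0.054 − 5.50 × 10^-3 = 4.85 × 10^-2 M
Ka = [H+][A-]/[HA] = (5.50 × 10^-3)² / 4.85 × 10^-2 = 6.2 × 10^-4

Ka = 6.2 × 10^-4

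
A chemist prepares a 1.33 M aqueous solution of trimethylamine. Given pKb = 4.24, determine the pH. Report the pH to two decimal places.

pH = 11.94

(CH3)3N + H2O ⇌ (CH3)3NH+ + OH-
Kb = 10^(−4.24) = 5.75 × 10^-5
Kb = [OH-]²/(1.33 − [OH-]) = 5.75 × 10^-5
Since Kb ≪ C₀, [OH-] ≈ √(Kb·C₀) = 8.74 × 10^-3 M.
([OH-]/C₀ = 0.66% < 5%, so the approximation holds.)
pOH = 2.06, so pH = 14.00 − pOH = 11.94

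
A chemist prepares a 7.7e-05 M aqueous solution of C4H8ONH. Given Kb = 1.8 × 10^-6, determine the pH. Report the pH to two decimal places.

pH = 9.04

C4H8ONH + H2O ⇌ C4H8ONH2+ + OH-
From the ICE table, Kb = x²/(7.7e-05 − x) = 1.8 × 10^-6.
The 5% rule fails; solving x² + Kb·x − Kb·C₀ = 0 exactly:
x = (−Kb + √(Kb² + 4·Kb·C₀))/2 = 1.09 × 10^-5 M
pOH = 4.96, so pH = 14.00 − pOH = 9.04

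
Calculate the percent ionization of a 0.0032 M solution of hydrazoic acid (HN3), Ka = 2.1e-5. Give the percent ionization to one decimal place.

HN3 ⇌ N3- + H+; let x = [H+] at equilibrium.
Ka = x²/(C₀ − x); solving the quadratic gives x = 2.49 × 10^-4 M.
Fraction ionized = 2.49 × 10^-4 / 0.0032 = 0.0778 → 7.8%

7.8%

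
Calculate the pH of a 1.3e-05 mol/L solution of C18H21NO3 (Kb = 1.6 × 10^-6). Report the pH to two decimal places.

pH = 8.58

C18H21NO3 + H2O ⇌ C18H22NO3+ + OH-
From the ICE table, Kb = x²/(1.3e-05 − x) = 1.6 × 10^-6.
x is not negligible relative to C₀; solve x² + 1.6e-06·x − 2.08e-11 = 0.
x = (−Kb + √(Kb² + 4·Kb·C₀))/2 = 3.83 × 10^-6 M
pOH = −log(3.83 × 10^-6) = 5.42; pH = 14.00 − 5.42 = 8.58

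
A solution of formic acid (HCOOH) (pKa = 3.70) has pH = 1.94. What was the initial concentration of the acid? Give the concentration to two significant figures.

C₀ = 6.7 × 10^-1 M

[H+] = 10^(-1.94) = 1.15 × 10^-2 M = x
Ka = 10^(−3.70) = 2.00 × 10^-4
Ka = x²/(C₀ − x) ⇒ C₀ = x + x²/Ka
C₀ = 1.15 × 10^-2 + (1.15 × 10^-2)²/(2.00 × 10^-4) = 6.73 × 10^-1 M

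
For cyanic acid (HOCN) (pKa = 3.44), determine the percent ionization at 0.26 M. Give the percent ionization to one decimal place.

3.7%

HOCN ⇌ OCN- + H+; let x = [H+] at equilibrium.
Ka = 10^(−3.44) = 3.63 × 10^-4
x ≈ √(Ka·C₀) = √(3.63 × 10^-4 × 0.26) = 9.71 × 10^-3 M
Fraction ionized = 9.71 × 10^-3 / 0.26 = 0.0373 → 3.7%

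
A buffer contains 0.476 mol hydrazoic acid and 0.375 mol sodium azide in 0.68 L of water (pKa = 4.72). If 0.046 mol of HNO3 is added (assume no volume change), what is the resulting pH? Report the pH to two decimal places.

After neutralization: n(HN3) = 0.522 mol, n(N3-) = 0.329 mol.
Henderson–Hasselbalch with mole ratio 0.329/0.522: pH = 4.72 + (-0.200)

pH = 4.52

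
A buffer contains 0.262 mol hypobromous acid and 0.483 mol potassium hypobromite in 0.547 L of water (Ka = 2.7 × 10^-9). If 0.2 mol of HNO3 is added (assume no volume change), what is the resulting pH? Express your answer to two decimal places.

Added H+ converts OBr- to HOBr: HOBr → 0.462 mol, OBr- → 0.283 mol.
pKa = −log(2.7 × 10^-9) = 8.569
pH = pKa + log(n_OBr-/n_HOBr) = 8.569 + log(0.283/0.462) = 8.569 + (-0.213)

pH = 8.36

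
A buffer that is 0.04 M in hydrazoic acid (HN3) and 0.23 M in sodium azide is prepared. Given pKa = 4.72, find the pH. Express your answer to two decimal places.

pH = 5.48

Henderson–Hasselbalch: pH = pKa + log([N3-]/[HN3]) = 4.72 + log(0.23/0.04)
pH = 4.72 + (+0.760) = 5.48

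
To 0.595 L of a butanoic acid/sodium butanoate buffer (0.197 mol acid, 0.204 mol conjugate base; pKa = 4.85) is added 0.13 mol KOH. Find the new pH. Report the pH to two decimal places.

pH = 5.55

OH- converts CH3(CH2)2COOH to CH3(CH2)2COO-: CH3(CH2)2COOH → 0.067 mol, CH3(CH2)2COO- → 0.334 mol.
pH = pKa + log([A⁻]/[HA]) = 4.85 + log(0.334/0.067) = 4.85 +0.698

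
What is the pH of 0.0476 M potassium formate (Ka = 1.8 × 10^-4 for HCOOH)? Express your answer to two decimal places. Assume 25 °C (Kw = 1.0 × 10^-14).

pH = 8.21

HCOO- is the conjugate base of the weak acid HCOOH.
Kb = Kw/Ka = 1.0×10^-14 / 1.8 × 10^-4 = 5.56 × 10^-11
Let x = [OH-] at equilibrium. Kb = x²/(0.0476 − x).
Since Kb ≪ C₀, x ≈ √(Kb·C₀) = 1.63 × 10^-6 M.
(x/C₀ = 0.0034% < 5%, so the approximation holds.)
pOH = −log(1.63 × 10^-6) = 5.79; pH = 14.00 − 5.79 = 8.21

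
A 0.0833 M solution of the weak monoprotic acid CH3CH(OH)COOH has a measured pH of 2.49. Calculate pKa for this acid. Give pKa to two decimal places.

[H+] = 10^(-2.49) = 3.24 × 10^-3 M
At equilibrium [HA] = 0.0833 − 3.24 × 10^-3 = 8.01 × 10^-2 M
Ka = [H+][A-]/[HA] = (3.24 × 10^-3)² / 8.01 × 10^-2 = 1.31 × 10^-4
pKa = -log(1.31 × 10^-4) = 3.88

pKa = 3.88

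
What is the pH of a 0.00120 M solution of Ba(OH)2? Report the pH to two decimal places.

pH = 11.38

Ba(OH)2 is a strong base (each formula unit releases 2 OH-); [OH-] = 0.0024 M.
pOH = -log(0.0024) = 2.62
pH = 14.00 - 2.62 = 11.38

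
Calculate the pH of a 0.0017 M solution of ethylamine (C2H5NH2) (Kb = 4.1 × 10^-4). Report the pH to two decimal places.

pH = 10.82

C2H5NH2 + H2O ⇌ C2H5NH3+ + OH-
From the ICE table, Kb = [OH-]²/(0.0017 − [OH-]) = 4.1 × 10^-4.
Here C₀/Kb ≈ 4.15, so the small-[OH-] approximation fails. Use the quadratic:
[OH-] = (−Kb + √(Kb² + 4·Kb·C₀))/2 = 6.55 × 10^-4 M
pOH = −log(6.55 × 10^-4) = 3.18; pH = 14.00 − 3.18 = 10.82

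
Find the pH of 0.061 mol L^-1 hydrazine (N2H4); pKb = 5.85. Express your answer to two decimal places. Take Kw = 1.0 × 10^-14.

pH = 10.47

N2H4 + H2O ⇌ N2H5+ + OH-
Kb = 10^(−5.85) = 1.41 × 10^-6
From the ICE table, Kb = [OH-]²/(0.061 − [OH-]) = 1.41 × 10^-6.
Since Kb ≪ C₀, [OH-] ≈ √(Kb·C₀) = 2.93 × 10^-4 M.
Check: 0.48% ionized — well under 5%, approximation valid.
pOH = 3.53, so pH = 14.00 − pOH = 10.47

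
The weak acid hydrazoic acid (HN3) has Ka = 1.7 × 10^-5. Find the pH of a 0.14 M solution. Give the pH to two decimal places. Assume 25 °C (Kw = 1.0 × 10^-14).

HN3 ⇌ N3- + H+
From the ICE table, Ka = [H+]²/(0.14 − [H+]) = 1.7 × 10^-5.
Assume [H+] ≪ 0.14: [H+] ≈ √(1.7 × 10^-5 × 0.14) = 1.54 × 10^-3 M
pH = −log[H+] = −log(1.54 × 10^-3) = 2.81

pH = 2.81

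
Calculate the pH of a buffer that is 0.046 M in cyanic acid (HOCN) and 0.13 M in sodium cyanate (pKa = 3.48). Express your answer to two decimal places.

pH = 3.93

pH = pKa + log([A⁻]/[HA]) = 3.48 + log(0.13/0.046)
pH = 3.48 + (+0.451) = 3.93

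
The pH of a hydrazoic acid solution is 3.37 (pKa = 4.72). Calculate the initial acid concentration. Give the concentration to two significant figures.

[H+] = 10^(-3.37) = 4.27 × 10^-4 M = x
Ka = 10^(−4.72) = 1.91 × 10^-5
Ka = x²/(C₀ − x) ⇒ C₀ = x + x²/Ka
C₀ = 4.27 × 10^-4 + (4.27 × 10^-4)²/(1.91 × 10^-5) = 9.97 × 10^-3 M

C₀ = 1.0 × 10^-2 M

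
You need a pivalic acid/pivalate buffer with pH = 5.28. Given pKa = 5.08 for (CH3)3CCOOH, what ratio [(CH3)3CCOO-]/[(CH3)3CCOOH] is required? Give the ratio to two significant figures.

pH = pKa + log(r) ⇒ log(r) = 5.28 − 5.08 = +0.20
r = [(CH3)3CCOO-]/[(CH3)3CCOOH] = 10^(+0.20) = 1.58

ratio = 1.6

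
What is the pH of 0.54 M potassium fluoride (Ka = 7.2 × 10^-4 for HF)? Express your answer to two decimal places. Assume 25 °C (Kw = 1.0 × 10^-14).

pH = 8.44

F- is the conjugate base of the weak acid HF.
Kb = Kw/Ka = 1.0×10^-14 / 7.2 × 10^-4 = 1.39 × 10^-11
Let x = [OH-] at equilibrium. Kb = x²/(0.54 − x).
Since Kb ≪ C₀, x ≈ √(Kb·C₀) = 2.74 × 10^-6 M.
Check: 0.00051% ionized — well under 5%, approximation valid.
pOH = −log(2.74 × 10^-6) = 5.56; pH = 14.00 − 5.56 = 8.44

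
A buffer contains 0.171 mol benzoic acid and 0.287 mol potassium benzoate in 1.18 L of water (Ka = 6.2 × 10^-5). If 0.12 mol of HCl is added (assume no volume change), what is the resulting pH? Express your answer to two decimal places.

Added H+ converts C6H5COO- to C6H5COOH: C6H5COOH → 0.291 mol, C6H5COO- → 0.167 mol.
pKa = −log(6.2 × 10^-5) = 4.208
pH = pKa + log([A⁻]/[HA]) = 4.208 + log(0.167/0.291) = 4.208 -0.241

pH = 3.97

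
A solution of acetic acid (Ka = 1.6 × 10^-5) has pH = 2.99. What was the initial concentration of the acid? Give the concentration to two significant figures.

C₀ = 6.6 × 10^-2 M

[H+] = 10^(-2.99) = 1.02 × 10^-3 M = x
Ka = x²/(C₀ − x) ⇒ C₀ = x + x²/Ka
C₀ = 1.02 × 10^-3 + (1.02 × 10^-3)²/(1.6 × 10^-5) = 6.60 × 10^-2 M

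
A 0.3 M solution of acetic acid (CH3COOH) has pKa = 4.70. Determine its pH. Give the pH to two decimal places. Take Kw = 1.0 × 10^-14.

CH3COOH ⇌ CH3COO- + H+
Ka = 10^(−4.70) = 2.00 × 10^-5
From the ICE table, Ka = x²/(0.3 − x) = 2.00 × 10^-5.
Neglecting x in the denominator: x = √(2.00 × 10^-5 × 0.3) = 2.45 × 10^-3 M
Check: 0.82% ionized — well under 5%, approximation valid.
pH = −log[H+] = −log(2.45 × 10^-3) = 2.61

pH = 2.61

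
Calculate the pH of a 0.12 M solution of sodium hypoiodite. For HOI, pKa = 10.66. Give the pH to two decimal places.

OI- is the conjugate base of the weak acid HOI.
Ka = 10^(−10.66) = 2.19 × 10^-11
Kb = Kw/Ka = 1.0×10^-14 / 2.19 × 10^-11 = 4.57 × 10^-4
Kb = [OH-]²/(0.12 − [OH-]) = 4.57 × 10^-4
Here C₀/Kb ≈ 263, so the small-[OH-] approximation fails. Use the quadratic:
[OH-] = [−0.000457 + √(0.000457² + 0.000219)]/2 = 7.18 × 10^-3 M
pOH = 2.14, so pH = 14.00 − pOH = 11.86

pH = 11.86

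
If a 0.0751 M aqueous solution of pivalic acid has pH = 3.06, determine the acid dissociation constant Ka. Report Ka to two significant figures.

Ka = 1.0 × 10^-5

[H+] = 10^(-3.06) = 8.71 × 10^-4 M
At equilibrium [HA] = 0.0751 − 8.71 × 10^-4 = 7.42 × 10^-2 M
Ka = [H+][A-]/[HA] = (8.71 × 10^-4)² / 7.42 × 10^-2 = 1.0 × 10^-5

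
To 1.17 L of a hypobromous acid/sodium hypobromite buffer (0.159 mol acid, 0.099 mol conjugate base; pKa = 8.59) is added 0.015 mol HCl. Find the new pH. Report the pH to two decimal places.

After neutralization: n(HOBr) = 0.174 mol, n(OBr-) = 0.084 mol.
pH = pKa + log(n_OBr-/n_HOBr) = 8.59 + log(0.084/0.174) = 8.59 + (-0.316)

pH = 8.27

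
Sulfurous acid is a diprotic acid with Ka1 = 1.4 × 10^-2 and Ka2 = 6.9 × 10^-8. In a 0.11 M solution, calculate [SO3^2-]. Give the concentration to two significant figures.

6.9 × 10^-8 M

First ionization gives [H+] ≈ [HSO3-] = 3.29 × 10^-2 M.
Second step: Ka2 = [H+][SO3^2-]/[HSO3-] ≈ [SO3^2-] (since [H+] ≈ [HSO3-]).
So [SO3^2-] ≈ Ka2.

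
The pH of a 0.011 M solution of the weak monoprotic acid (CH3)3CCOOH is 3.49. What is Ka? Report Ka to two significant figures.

[H+] = 10^(-3.49) = 3.24 × 10^-4 M
At equilibrium [HA] = 0.011 − 3.24 × 10^-4 = 1.07 × 10^-2 M
Ka = [H+][A-]/[HA] = (3.24 × 10^-4)² / 1.07 × 10^-2 = 9.8 × 10^-6

Ka = 9.8 × 10^-6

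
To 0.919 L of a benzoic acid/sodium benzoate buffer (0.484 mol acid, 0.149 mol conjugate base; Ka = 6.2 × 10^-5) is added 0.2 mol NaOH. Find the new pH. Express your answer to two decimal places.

OH- converts C6H5COOH to C6H5COO-: C6H5COOH → 0.284 mol, C6H5COO- → 0.349 mol.
pKa = −log(6.2 × 10^-5) = 4.208
Henderson–Hasselbalch with mole ratio 0.349/0.284: pH = 4.208 + (+0.090)

pH = 4.30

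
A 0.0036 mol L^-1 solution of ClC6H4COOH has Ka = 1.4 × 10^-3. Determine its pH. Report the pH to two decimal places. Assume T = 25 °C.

pH = 2.78

ClC6H4COOH ⇌ ClC6H4COO- + H+
Let x = [H+] at equilibrium. Ka = x²/(0.0036 − x).
x is not negligible relative to C₀; solve x² + 0.0014·x − 5.04e-06 = 0.
x = [−0.0014 + √(0.0014² + 2.02e-05)]/2 = 1.65 × 10^-3 M
pH = −log[H+] = −log(1.65 × 10^-3) = 2.78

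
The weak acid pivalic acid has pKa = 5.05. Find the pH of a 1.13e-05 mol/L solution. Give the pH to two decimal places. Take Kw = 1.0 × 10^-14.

pH = 5.19

(CH3)3CCOOH ⇌ (CH3)3CCOO- + H+
Ka = 10^(−5.05) = 8.91 × 10^-6
From the ICE table, Ka = [H+]²/(1.13e-05 − [H+]) = 8.91 × 10^-6.
The 5% rule fails; solving [H+]² + Ka·[H+] − Ka·C₀ = 0 exactly:
[H+] = [−8.91e-06 + √(8.91e-06² + 4.03e-10)]/2 = 6.52 × 10^-6 M
pH = −log(6.52 × 10^-6) = 5.19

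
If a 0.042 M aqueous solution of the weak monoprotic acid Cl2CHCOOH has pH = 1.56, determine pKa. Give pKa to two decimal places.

[H+] = 10^(-1.56) = 2.75 × 10^-2 M
At equilibrium [HA] = 0.042 − 2.75 × 10^-2 = 1.45 × 10^-2 M
Ka = [H+][A-]/[HA] = (2.75 × 10^-2)² / 1.45 × 10^-2 = 5.22 × 10^-2
pKa = -log(5.22 × 10^-2) = 1.28

pKa = 1.28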